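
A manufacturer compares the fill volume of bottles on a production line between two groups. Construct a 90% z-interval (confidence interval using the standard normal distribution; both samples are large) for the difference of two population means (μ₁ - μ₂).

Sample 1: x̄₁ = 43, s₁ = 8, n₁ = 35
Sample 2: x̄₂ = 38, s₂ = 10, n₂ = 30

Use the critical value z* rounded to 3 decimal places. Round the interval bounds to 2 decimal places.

Both samples are large (n₁ = 35 ≥ 30, n₂ = 30 ≥ 30), so a z-interval for the difference of means applies.

Point estimate: x̄₁ - x̄₂ = 43 - 38 = 5

Standard error: SE = √(s₁²/n₁ + s₂²/n₂)
= √(8²/35 + 10²/30)
= √(1.828571 + 3.333333)
= 2.271983

For 90% confidence, z* = 1.645 (from standard normal table)
Margin of error: E = z* × SE = 1.645 × 2.271983 = 3.7374

Z-interval: (x̄₁ - x̄₂) ± E = 5 ± 3.7374 = (1.2626, 8.7374)

Rounded to 2 decimal places:

(1.26, 8.74)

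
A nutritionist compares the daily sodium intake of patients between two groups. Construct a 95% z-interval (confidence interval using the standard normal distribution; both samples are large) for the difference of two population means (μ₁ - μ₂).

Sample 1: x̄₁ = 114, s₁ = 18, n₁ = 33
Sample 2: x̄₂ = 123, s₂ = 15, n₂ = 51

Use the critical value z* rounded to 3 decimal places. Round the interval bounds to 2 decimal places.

Both samples are large (n₁ = 33 ≥ 30, n₂ = 51 ≥ 30), so a z-interval for the difference of means applies.

Point estimate: x̄₁ - x̄₂ = 114 - 123 = -9

Standard error: SE = √(s₁²/n₁ + s₂²/n₂)
= √(18²/33 + 15²/51)
= √(9.818182 + 4.411765)
= 3.772260

For 95% confidence, z* = 1.96 (from standard normal table)
Margin of error: E = z* × SE = 1.96 × 3.772260 = 7.3936

Z-interval: (x̄₁ - x̄₂) ± E = -9 ± 7.3936 = (-16.3936, -1.6064)

Rounded to 2 decimal places:

(-16.39, -1.61)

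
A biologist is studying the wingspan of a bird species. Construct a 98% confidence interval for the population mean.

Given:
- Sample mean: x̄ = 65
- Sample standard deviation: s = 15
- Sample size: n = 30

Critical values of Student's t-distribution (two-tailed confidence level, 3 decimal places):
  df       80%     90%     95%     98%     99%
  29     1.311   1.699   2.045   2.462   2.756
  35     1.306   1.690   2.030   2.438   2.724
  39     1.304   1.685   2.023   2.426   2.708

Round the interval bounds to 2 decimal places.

The population standard deviation σ is unknown (only the sample standard deviation s is given), so use a t-interval with df = n - 1 = 30 - 1 = 29.

For 98% confidence with df = 29, t* = 2.462 (from t-table)

Standard error: SE = s/√n = 15/√30 = 2.738613

Margin of error: E = t* × SE = 2.462 × 2.738613 = 6.7425

T-interval: x̄ ± E = 65 ± 6.7425 = (58.2575, 71.7425)

Rounded to 2 decimal places:

(58.26, 71.74)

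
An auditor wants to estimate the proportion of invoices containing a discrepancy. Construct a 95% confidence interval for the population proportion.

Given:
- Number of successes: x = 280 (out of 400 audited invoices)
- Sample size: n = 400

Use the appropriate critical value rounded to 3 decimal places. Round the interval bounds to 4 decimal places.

Sample proportion: p̂ = 280/400 = 0.700000

Check conditions for normal approximation:
  np̂ = 280 ≥ 10 ✓
  n(1-p̂) = 120 ≥ 10 ✓

The sample is large enough, so use a z-interval (normal approximation) for the proportion.

For 95% confidence, z* = 1.96 (from standard normal table)

Standard error: SE = √(p̂(1-p̂)/n) = √(0.700000×0.300000/400) = 0.02291288

Margin of error: E = z* × SE = 1.96 × 0.02291288 = 0.044909

Z-interval: p̂ ± E = 0.700000 ± 0.044909 = (0.655091, 0.744909)

Rounded to 4 decimal places:

(0.6551, 0.7449)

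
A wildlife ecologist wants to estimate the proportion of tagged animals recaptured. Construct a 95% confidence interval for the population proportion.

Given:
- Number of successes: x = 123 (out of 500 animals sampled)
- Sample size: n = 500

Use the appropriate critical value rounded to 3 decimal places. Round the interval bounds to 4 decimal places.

Sample proportion: p̂ = 123/500 = 0.246000

Check conditions for normal approximation:
  np̂ = 123 ≥ 10 ✓
  n(1-p̂) = 377 ≥ 10 ✓

The sample is large enough, so use a z-interval (normal approximation) for the proportion.

For 95% confidence, z* = 1.96 (from standard normal table)

Standard error: SE = √(p̂(1-p̂)/n) = √(0.246000×0.754000/500) = 0.01926053

Margin of error: E = z* × SE = 1.96 × 0.01926053 = 0.037751

Z-interval: p̂ ± E = 0.246000 ± 0.037751 = (0.208249, 0.283751)

Rounded to 4 decimal places:

(0.2082, 0.2838)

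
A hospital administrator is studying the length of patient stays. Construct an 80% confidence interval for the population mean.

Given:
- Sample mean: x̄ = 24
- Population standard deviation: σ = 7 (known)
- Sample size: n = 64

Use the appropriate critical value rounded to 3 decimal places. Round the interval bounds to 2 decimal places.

The population standard deviation σ is known, so use a z-interval (standard normal critical value).

For 80% confidence, z* = 1.282 (from standard normal table)

Standard error: SE = σ/√n = 7/√64 = 0.875000

Margin of error: E = z* × SE = 1.282 × 0.875000 = 1.1218

Z-interval: x̄ ± E = 24 ± 1.1218 = (22.8783, 25.1217)

Rounded to 2 decimal places:

(22.88, 25.12)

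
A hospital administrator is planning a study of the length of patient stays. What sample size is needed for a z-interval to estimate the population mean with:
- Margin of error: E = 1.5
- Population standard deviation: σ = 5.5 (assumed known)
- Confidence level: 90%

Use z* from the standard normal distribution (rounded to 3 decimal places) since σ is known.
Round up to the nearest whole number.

Using z* since population σ is known (z-interval formula).

For 90% confidence, z* = 1.645 (from standard normal table)

Sample size formula for z-interval: n = (z*σ/E)²

n = (1.645 × 5.5 / 1.5)²
  = (6.031667)²
  = 36.3810

Round up to the nearest whole number: n = 37

37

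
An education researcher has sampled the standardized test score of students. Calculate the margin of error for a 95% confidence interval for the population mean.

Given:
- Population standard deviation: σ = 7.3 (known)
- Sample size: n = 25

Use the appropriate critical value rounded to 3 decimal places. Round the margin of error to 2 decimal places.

The population standard deviation σ is known, so use the z-interval margin of error formula.

For 95% confidence, z* = 1.96 (from standard normal table)

Margin of error formula for z-interval: E = z* × σ/√n

E = 1.96 × 7.3/√25
  = 1.96 × 1.460000
  = 2.8616

Rounded to 2 decimal places:

2.86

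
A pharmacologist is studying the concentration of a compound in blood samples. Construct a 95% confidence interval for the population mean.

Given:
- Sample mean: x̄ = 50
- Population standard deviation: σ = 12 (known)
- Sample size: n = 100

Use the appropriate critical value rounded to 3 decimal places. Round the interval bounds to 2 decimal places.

The population standard deviation σ is known, so use a z-interval (standard normal critical value).

For 95% confidence, z* = 1.96 (from standard normal table)

Standard error: SE = σ/√n = 12/√100 = 1.200000

Margin of error: E = z* × SE = 1.96 × 1.200000 = 2.3520

Z-interval: x̄ ± E = 50 ± 2.3520 = (47.6480, 52.3520)

Rounded to 2 decimal places:

(47.65, 52.35)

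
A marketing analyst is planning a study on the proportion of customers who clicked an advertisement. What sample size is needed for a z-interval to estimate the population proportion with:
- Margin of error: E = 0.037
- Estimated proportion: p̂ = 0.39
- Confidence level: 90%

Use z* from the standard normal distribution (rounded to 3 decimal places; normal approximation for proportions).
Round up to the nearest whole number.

Using z* for proportion z-interval (normal approximation).

For 90% confidence, z* = 1.645 (from standard normal table)

Sample size formula for proportion z-interval: n = z*²p̂(1-p̂)/E²

n = 1.645² × 0.39 × 0.61 / 0.037²
  = 2.706025 × 0.2379 / 0.001369
  = 470.2435

Round up to the nearest whole number: n = 471

471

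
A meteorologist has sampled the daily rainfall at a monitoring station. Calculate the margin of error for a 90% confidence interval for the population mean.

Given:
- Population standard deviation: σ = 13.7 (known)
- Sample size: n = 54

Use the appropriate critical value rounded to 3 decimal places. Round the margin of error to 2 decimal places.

The population standard deviation σ is known, so use the z-interval margin of error formula.

For 90% confidence, z* = 1.645 (from standard normal table)

Margin of error formula for z-interval: E = z* × σ/√n

E = 1.645 × 13.7/√54
  = 1.645 × 1.864334
  = 3.0668

Rounded to 2 decimal places:

3.07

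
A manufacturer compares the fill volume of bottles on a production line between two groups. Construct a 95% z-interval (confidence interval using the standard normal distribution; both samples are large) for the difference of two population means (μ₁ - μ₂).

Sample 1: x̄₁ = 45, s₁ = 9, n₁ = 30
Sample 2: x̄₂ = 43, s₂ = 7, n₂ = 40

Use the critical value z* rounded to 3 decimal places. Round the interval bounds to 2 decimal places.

Both samples are large (n₁ = 30 ≥ 30, n₂ = 40 ≥ 30), so a z-interval for the difference of means applies.

Point estimate: x̄₁ - x̄₂ = 45 - 43 = 2

Standard error: SE = √(s₁²/n₁ + s₂²/n₂)
= √(9²/30 + 7²/40)
= √(2.700000 + 1.225000)
= 1.981161

For 95% confidence, z* = 1.96 (from standard normal table)
Margin of error: E = z* × SE = 1.96 × 1.981161 = 3.8831

Z-interval: (x̄₁ - x̄₂) ± E = 2 ± 3.8831 = (-1.8831, 5.8831)

Rounded to 2 decimal places:

(-1.88, 5.88)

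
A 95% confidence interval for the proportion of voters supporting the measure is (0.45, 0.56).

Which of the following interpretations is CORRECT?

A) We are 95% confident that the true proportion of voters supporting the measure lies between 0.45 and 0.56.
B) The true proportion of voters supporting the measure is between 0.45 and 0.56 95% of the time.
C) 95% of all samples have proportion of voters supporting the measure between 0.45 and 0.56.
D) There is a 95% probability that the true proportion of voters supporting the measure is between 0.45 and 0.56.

A confidence interval represents our confidence in the procedure, not a probability statement about the parameter.

Key concept: If we repeated this sampling process many times and computed a 95% CI each time, about 95% of those intervals would contain the true population parameter.

For this specific interval (0.45, 0.56):
- Midpoint (point estimate): 0.505
- Margin of error: 0.055

The correct interpretation is the one stating confidence that the true parameter lies in the interval — option A.

A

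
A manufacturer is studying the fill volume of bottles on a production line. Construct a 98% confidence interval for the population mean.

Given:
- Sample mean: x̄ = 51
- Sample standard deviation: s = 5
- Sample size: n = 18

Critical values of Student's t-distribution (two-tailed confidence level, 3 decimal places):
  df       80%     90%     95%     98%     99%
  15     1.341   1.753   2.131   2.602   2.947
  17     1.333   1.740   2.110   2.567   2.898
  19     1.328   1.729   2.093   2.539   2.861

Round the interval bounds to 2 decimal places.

The population standard deviation σ is unknown (only the sample standard deviation s is given), so use a t-interval with df = n - 1 = 18 - 1 = 17.

For 98% confidence with df = 17, t* = 2.567 (from t-table)

Standard error: SE = s/√n = 5/√18 = 1.178511

Margin of error: E = t* × SE = 2.567 × 1.178511 = 3.0252

T-interval: x̄ ± E = 51 ± 3.0252 = (47.9748, 54.0252)

Rounded to 2 decimal places:

(47.97, 54.03)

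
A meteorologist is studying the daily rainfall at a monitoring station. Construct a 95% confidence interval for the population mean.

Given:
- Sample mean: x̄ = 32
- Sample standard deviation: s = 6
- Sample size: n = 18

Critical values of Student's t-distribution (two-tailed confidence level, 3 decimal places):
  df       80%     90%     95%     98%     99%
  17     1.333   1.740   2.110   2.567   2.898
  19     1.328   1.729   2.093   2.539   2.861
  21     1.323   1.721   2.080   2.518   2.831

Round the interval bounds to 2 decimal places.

The population standard deviation σ is unknown (only the sample standard deviation s is given), so use a t-interval with df = n - 1 = 18 - 1 = 17.

For 95% confidence with df = 17, t* = 2.110 (from t-table)

Standard error: SE = s/√n = 6/√18 = 1.414214

Margin of error: E = t* × SE = 2.110 × 1.414214 = 2.9840

T-interval: x̄ ± E = 32 ± 2.9840 = (29.0160, 34.9840)

Rounded to 2 decimal places:

(29.02, 34.98)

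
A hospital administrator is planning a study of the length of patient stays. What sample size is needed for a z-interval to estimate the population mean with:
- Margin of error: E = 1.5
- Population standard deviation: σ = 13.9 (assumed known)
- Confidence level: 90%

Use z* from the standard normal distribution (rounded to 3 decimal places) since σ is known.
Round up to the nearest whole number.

Using z* since population σ is known (z-interval formula).

For 90% confidence, z* = 1.645 (from standard normal table)

Sample size formula for z-interval: n = (z*σ/E)²

n = (1.645 × 13.9 / 1.5)²
  = (15.243667)²
  = 232.3694

Round up to the nearest whole number: n = 233

233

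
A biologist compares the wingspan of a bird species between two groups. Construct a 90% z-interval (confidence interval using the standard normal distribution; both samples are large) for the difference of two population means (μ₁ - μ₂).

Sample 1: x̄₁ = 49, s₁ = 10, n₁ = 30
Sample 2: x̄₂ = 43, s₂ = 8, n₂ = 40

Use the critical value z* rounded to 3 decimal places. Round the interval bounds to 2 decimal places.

Both samples are large (n₁ = 30 ≥ 30, n₂ = 40 ≥ 30), so a z-interval for the difference of means applies.

Point estimate: x̄₁ - x̄₂ = 49 - 43 = 6

Standard error: SE = √(s₁²/n₁ + s₂²/n₂)
= √(10²/30 + 8²/40)
= √(3.333333 + 1.600000)
= 2.221111

For 90% confidence, z* = 1.645 (from standard normal table)
Margin of error: E = z* × SE = 1.645 × 2.221111 = 3.6537

Z-interval: (x̄₁ - x̄₂) ± E = 6 ± 3.6537 = (2.3463, 9.6537)

Rounded to 2 decimal places:

(2.35, 9.65)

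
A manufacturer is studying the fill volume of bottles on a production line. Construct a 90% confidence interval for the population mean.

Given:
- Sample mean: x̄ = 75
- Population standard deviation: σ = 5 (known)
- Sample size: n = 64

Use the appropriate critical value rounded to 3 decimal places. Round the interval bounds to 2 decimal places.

The population standard deviation σ is known, so use a z-interval (standard normal critical value).

For 90% confidence, z* = 1.645 (from standard normal table)

Standard error: SE = σ/√n = 5/√64 = 0.625000

Margin of error: E = z* × SE = 1.645 × 0.625000 = 1.0281

Z-interval: x̄ ± E = 75 ± 1.0281 = (73.9719, 76.0281)

Rounded to 2 decimal places:

(73.97, 76.03)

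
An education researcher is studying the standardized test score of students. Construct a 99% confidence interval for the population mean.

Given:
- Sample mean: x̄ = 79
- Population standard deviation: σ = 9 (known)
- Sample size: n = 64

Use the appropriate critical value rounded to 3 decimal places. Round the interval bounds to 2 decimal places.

The population standard deviation σ is known, so use a z-interval (standard normal critical value).

For 99% confidence, z* = 2.576 (from standard normal table)

Standard error: SE = σ/√n = 9/√64 = 1.125000

Margin of error: E = z* × SE = 2.576 × 1.125000 = 2.8980

Z-interval: x̄ ± E = 79 ± 2.8980 = (76.1020, 81.8980)

Rounded to 2 decimal places:

(76.10, 81.90)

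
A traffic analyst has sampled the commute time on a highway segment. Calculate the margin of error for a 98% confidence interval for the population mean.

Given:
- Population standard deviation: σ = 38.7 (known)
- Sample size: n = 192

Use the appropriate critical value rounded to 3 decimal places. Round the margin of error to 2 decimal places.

The population standard deviation σ is known, so use the z-interval margin of error formula.

For 98% confidence, z* = 2.326 (from standard normal table)

Margin of error formula for z-interval: E = z* × σ/√n

E = 2.326 × 38.7/√192
  = 2.326 × 2.792932
  = 6.4964

Rounded to 2 decimal places:

6.50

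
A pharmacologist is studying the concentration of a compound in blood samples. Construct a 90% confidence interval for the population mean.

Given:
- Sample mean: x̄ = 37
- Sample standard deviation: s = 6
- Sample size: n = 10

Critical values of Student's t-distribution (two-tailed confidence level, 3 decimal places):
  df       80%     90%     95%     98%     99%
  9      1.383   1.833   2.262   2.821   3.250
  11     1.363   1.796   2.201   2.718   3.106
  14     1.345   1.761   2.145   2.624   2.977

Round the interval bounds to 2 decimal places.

The population standard deviation σ is unknown (only the sample standard deviation s is given), so use a t-interval with df = n - 1 = 10 - 1 = 9.

For 90% confidence with df = 9, t* = 1.833 (from t-table)

Standard error: SE = s/√n = 6/√10 = 1.897367

Margin of error: E = t* × SE = 1.833 × 1.897367 = 3.4779

T-interval: x̄ ± E = 37 ± 3.4779 = (33.5221, 40.4779)

Rounded to 2 decimal places:

(33.52, 40.48)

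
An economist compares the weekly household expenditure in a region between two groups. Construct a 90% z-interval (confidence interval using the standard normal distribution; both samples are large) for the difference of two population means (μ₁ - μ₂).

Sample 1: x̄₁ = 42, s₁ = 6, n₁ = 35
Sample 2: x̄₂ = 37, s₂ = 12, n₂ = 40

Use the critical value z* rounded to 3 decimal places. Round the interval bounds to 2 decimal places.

Both samples are large (n₁ = 35 ≥ 30, n₂ = 40 ≥ 30), so a z-interval for the difference of means applies.

Point estimate: x̄₁ - x̄₂ = 42 - 37 = 5

Standard error: SE = √(s₁²/n₁ + s₂²/n₂)
= √(6²/35 + 12²/40)
= √(1.028571 + 3.600000)
= 2.151411

For 90% confidence, z* = 1.645 (from standard normal table)
Margin of error: E = z* × SE = 1.645 × 2.151411 = 3.5391

Z-interval: (x̄₁ - x̄₂) ± E = 5 ± 3.5391 = (1.4609, 8.5391)

Rounded to 2 decimal places:

(1.46, 8.54)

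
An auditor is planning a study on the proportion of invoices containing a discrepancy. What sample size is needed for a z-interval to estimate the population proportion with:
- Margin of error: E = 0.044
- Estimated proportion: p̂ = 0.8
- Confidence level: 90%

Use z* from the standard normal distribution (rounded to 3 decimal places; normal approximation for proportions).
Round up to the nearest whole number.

Using z* for proportion z-interval (normal approximation).

For 90% confidence, z* = 1.645 (from standard normal table)

Sample size formula for proportion z-interval: n = z*²p̂(1-p̂)/E²

n = 1.645² × 0.8 × 0.2 / 0.044²
  = 2.706025 × 0.16 / 0.001936
  = 223.6384

Round up to the nearest whole number: n = 224

224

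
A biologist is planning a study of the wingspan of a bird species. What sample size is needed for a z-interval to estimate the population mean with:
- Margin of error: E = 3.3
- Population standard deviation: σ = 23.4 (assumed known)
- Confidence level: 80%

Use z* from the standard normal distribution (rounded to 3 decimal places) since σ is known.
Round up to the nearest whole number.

Using z* since population σ is known (z-interval formula).

For 80% confidence, z* = 1.282 (from standard normal table)

Sample size formula for z-interval: n = (z*σ/E)²

n = (1.282 × 23.4 / 3.3)²
  = (9.090545)²
  = 82.6380

Round up to the nearest whole number: n = 83

83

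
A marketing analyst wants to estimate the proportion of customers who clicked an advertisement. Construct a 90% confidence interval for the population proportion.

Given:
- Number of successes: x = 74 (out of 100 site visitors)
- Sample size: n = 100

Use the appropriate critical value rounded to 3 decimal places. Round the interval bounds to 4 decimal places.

Sample proportion: p̂ = 74/100 = 0.740000

Check conditions for normal approximation:
  np̂ = 74 ≥ 10 ✓
  n(1-p̂) = 26 ≥ 10 ✓

The sample is large enough, so use a z-interval (normal approximation) for the proportion.

For 90% confidence, z* = 1.645 (from standard normal table)

Standard error: SE = √(p̂(1-p̂)/n) = √(0.740000×0.260000/100) = 0.04386342

Margin of error: E = z* × SE = 1.645 × 0.04386342 = 0.072155

Z-interval: p̂ ± E = 0.740000 ± 0.072155 = (0.667845, 0.812155)

Rounded to 4 decimal places:

(0.6678, 0.8122)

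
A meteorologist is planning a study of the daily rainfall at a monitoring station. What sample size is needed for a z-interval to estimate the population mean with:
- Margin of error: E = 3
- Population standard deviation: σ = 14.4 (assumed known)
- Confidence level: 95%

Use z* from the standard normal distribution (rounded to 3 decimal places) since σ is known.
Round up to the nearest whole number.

Using z* since population σ is known (z-interval formula).

For 95% confidence, z* = 1.96 (from standard normal table)

Sample size formula for z-interval: n = (z*σ/E)²

n = (1.96 × 14.4 / 3)²
  = (9.408000)²
  = 88.5105

Round up to the nearest whole number: n = 89

89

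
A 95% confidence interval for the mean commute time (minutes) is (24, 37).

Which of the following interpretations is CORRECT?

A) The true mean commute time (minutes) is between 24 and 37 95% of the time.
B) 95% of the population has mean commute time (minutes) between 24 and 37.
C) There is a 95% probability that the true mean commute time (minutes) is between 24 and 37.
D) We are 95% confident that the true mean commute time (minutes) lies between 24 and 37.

A confidence interval represents our confidence in the procedure, not a probability statement about the parameter.

Key concept: If we repeated this sampling process many times and computed a 95% CI each time, about 95% of those intervals would contain the true population parameter.

For this specific interval (24, 37):
- Midpoint (point estimate): 30.5
- Margin of error: 6.5

The correct interpretation is the one stating confidence that the true parameter lies in the interval — option D.

D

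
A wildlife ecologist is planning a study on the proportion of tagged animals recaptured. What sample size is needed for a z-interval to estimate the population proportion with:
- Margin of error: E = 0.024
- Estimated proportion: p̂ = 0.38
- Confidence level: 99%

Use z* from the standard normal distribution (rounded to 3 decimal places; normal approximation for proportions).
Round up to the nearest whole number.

Using z* for proportion z-interval (normal approximation).

For 99% confidence, z* = 2.576 (from standard normal table)

Sample size formula for proportion z-interval: n = z*²p̂(1-p̂)/E²

n = 2.576² × 0.38 × 0.62 / 0.024²
  = 6.635776 × 0.2356 / 0.000576
  = 2714.2167

Round up to the nearest whole number: n = 2715

2715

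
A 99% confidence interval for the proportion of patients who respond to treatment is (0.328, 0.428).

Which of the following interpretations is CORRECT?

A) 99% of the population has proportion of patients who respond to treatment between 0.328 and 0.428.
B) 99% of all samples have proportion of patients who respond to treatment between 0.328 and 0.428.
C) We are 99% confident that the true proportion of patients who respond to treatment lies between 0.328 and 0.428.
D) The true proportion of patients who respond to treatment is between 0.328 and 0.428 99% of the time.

A confidence interval represents our confidence in the procedure, not a probability statement about the parameter.

Key concept: If we repeated this sampling process many times and computed a 99% CI each time, about 99% of those intervals would contain the true population parameter.

For this specific interval (0.328, 0.428):
- Midpoint (point estimate): 0.378
- Margin of error: 0.05

The correct interpretation is the one stating confidence that the true parameter lies in the interval — option C.

C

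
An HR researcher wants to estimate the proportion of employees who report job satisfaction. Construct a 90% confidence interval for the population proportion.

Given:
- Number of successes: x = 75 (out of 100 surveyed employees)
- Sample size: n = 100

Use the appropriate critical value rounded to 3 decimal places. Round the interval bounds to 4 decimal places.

Sample proportion: p̂ = 75/100 = 0.750000

Check conditions for normal approximation:
  np̂ = 75 ≥ 10 ✓
  n(1-p̂) = 25 ≥ 10 ✓

The sample is large enough, so use a z-interval (normal approximation) for the proportion.

For 90% confidence, z* = 1.645 (from standard normal table)

Standard error: SE = √(p̂(1-p̂)/n) = √(0.750000×0.250000/100) = 0.04330127

Margin of error: E = z* × SE = 1.645 × 0.04330127 = 0.071231

Z-interval: p̂ ± E = 0.750000 ± 0.071231 = (0.678769, 0.821231)

Rounded to 4 decimal places:

(0.6788, 0.8212)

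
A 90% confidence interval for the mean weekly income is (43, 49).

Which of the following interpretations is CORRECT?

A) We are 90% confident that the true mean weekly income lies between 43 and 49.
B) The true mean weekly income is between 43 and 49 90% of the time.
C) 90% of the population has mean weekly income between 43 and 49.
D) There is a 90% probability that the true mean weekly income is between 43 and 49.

A confidence interval represents our confidence in the procedure, not a probability statement about the parameter.

Key concept: If we repeated this sampling process many times and computed a 90% CI each time, about 90% of those intervals would contain the true population parameter.

For this specific interval (43, 49):
- Midpoint (point estimate): 46
- Margin of error: 3

The correct interpretation is the one stating confidence that the true parameter lies in the interval — option A.

A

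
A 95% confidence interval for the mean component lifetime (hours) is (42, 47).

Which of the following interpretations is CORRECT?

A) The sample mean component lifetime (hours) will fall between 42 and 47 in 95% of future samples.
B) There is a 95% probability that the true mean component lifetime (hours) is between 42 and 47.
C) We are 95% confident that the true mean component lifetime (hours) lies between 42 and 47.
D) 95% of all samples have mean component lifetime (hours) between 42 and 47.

A confidence interval represents our confidence in the procedure, not a probability statement about the parameter.

Key concept: If we repeated this sampling process many times and computed a 95% CI each time, about 95% of those intervals would contain the true population parameter.

For this specific interval (42, 47):
- Midpoint (point estimate): 44.5
- Margin of error: 2.5

The correct interpretation is the one stating confidence that the true parameter lies in the interval — option C.

C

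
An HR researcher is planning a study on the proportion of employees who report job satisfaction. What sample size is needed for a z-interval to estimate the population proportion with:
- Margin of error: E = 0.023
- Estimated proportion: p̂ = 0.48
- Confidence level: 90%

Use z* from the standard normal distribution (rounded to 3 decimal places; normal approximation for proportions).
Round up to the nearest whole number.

Using z* for proportion z-interval (normal approximation).

For 90% confidence, z* = 1.645 (from standard normal table)

Sample size formula for proportion z-interval: n = z*²p̂(1-p̂)/E²

n = 1.645² × 0.48 × 0.52 / 0.023²
  = 2.706025 × 0.2496 / 0.000529
  = 1276.7936

Round up to the nearest whole number: n = 1277

1277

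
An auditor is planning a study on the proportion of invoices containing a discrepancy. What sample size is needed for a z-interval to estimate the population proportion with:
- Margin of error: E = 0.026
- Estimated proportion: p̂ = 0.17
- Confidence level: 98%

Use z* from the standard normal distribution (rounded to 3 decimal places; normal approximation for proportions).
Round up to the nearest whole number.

Using z* for proportion z-interval (normal approximation).

For 98% confidence, z* = 2.326 (from standard normal table)

Sample size formula for proportion z-interval: n = z*²p̂(1-p̂)/E²

n = 2.326² × 0.17 × 0.83 / 0.026²
  = 5.410276 × 0.1411 / 0.000676
  = 1129.2751

Round up to the nearest whole number: n = 1130

1130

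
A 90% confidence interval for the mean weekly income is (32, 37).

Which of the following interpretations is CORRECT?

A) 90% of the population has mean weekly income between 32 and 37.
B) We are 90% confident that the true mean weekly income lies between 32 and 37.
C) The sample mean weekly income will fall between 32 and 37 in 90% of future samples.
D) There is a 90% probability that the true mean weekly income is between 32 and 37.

A confidence interval represents our confidence in the procedure, not a probability statement about the parameter.

Key concept: If we repeated this sampling process many times and computed a 90% CI each time, about 90% of those intervals would contain the true population parameter.

For this specific interval (32, 37):
- Midpoint (point estimate): 34.5
- Margin of error: 2.5

The correct interpretation is the one stating confidence that the true parameter lies in the interval — option B.

B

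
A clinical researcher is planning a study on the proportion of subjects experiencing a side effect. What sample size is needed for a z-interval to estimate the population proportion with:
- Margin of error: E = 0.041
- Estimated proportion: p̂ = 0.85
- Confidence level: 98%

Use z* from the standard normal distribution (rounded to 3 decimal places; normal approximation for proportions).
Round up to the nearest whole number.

Using z* for proportion z-interval (normal approximation).

For 98% confidence, z* = 2.326 (from standard normal table)

Sample size formula for proportion z-interval: n = z*²p̂(1-p̂)/E²

n = 2.326² × 0.85 × 0.15 / 0.041²
  = 5.410276 × 0.1275 / 0.001681
  = 410.3570

Round up to the nearest whole number: n = 411

411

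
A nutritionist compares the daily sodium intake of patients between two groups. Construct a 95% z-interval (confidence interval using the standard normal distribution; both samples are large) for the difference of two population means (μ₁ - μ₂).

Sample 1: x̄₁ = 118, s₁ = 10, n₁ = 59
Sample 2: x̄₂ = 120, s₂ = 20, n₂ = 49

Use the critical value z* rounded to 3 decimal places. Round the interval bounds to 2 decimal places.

Both samples are large (n₁ = 59 ≥ 30, n₂ = 49 ≥ 30), so a z-interval for the difference of means applies.

Point estimate: x̄₁ - x̄₂ = 118 - 120 = -2

Standard error: SE = √(s₁²/n₁ + s₂²/n₂)
= √(10²/59 + 20²/49)
= √(1.694915 + 8.163265)
= 3.139774

For 95% confidence, z* = 1.96 (from standard normal table)
Margin of error: E = z* × SE = 1.96 × 3.139774 = 6.1540

Z-interval: (x̄₁ - x̄₂) ± E = -2 ± 6.1540 = (-8.1540, 4.1540)

Rounded to 2 decimal places:

(-8.15, 4.15)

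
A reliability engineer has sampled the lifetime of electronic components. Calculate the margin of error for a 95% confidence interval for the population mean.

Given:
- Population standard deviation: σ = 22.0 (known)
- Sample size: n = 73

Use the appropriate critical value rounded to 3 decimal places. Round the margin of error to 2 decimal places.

The population standard deviation σ is known, so use the z-interval margin of error formula.

For 95% confidence, z* = 1.96 (from standard normal table)

Margin of error formula for z-interval: E = z* × σ/√n

E = 1.96 × 22.0/√73
  = 1.96 × 2.574905
  = 5.0468

Rounded to 2 decimal places:

5.05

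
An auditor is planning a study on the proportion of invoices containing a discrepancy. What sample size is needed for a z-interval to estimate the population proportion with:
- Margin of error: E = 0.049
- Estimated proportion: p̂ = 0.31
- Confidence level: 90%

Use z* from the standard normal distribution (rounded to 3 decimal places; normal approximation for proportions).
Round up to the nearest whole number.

Using z* for proportion z-interval (normal approximation).

For 90% confidence, z* = 1.645 (from standard normal table)

Sample size formula for proportion z-interval: n = z*²p̂(1-p̂)/E²

n = 1.645² × 0.31 × 0.69 / 0.049²
  = 2.706025 × 0.2139 / 0.002401
  = 241.0740

Round up to the nearest whole number: n = 242

242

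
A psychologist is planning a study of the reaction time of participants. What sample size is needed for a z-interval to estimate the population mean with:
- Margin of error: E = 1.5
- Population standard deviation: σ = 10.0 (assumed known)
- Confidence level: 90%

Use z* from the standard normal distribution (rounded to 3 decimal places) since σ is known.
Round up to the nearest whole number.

Using z* since population σ is known (z-interval formula).

For 90% confidence, z* = 1.645 (from standard normal table)

Sample size formula for z-interval: n = (z*σ/E)²

n = (1.645 × 10.0 / 1.5)²
  = (10.966667)²
  = 120.2678

Round up to the nearest whole number: n = 121

121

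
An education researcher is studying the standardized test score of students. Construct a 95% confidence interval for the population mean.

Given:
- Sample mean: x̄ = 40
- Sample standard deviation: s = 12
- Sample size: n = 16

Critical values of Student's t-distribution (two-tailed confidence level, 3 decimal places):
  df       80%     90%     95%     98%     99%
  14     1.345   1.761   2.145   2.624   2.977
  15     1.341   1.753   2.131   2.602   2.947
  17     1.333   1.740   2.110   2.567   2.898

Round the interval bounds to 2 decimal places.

The population standard deviation σ is unknown (only the sample standard deviation s is given), so use a t-interval with df = n - 1 = 16 - 1 = 15.

For 95% confidence with df = 15, t* = 2.131 (from t-table)

Standard error: SE = s/√n = 12/√16 = 3.000000

Margin of error: E = t* × SE = 2.131 × 3.000000 = 6.3930

T-interval: x̄ ± E = 40 ± 6.3930 = (33.6070, 46.3930)

Rounded to 2 decimal places:

(33.61, 46.39)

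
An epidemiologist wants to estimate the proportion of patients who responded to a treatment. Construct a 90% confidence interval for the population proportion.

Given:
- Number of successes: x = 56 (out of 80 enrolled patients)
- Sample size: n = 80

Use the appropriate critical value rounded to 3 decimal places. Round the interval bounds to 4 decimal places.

Sample proportion: p̂ = 56/80 = 0.700000

Check conditions for normal approximation:
  np̂ = 56 ≥ 10 ✓
  n(1-p̂) = 24 ≥ 10 ✓

The sample is large enough, so use a z-interval (normal approximation) for the proportion.

For 90% confidence, z* = 1.645 (from standard normal table)

Standard error: SE = √(p̂(1-p̂)/n) = √(0.700000×0.300000/80) = 0.05123475

Margin of error: E = z* × SE = 1.645 × 0.05123475 = 0.084281

Z-interval: p̂ ± E = 0.700000 ± 0.084281 = (0.615719, 0.784281)

Rounded to 4 decimal places:

(0.6157, 0.7843)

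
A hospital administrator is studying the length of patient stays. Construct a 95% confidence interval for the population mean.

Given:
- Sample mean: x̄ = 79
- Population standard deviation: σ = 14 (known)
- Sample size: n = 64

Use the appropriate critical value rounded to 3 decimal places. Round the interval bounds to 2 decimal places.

The population standard deviation σ is known, so use a z-interval (standard normal critical value).

For 95% confidence, z* = 1.96 (from standard normal table)

Standard error: SE = σ/√n = 14/√64 = 1.750000

Margin of error: E = z* × SE = 1.96 × 1.750000 = 3.4300

Z-interval: x̄ ± E = 79 ± 3.4300 = (75.5700, 82.4300)

Rounded to 2 decimal places:

(75.57, 82.43)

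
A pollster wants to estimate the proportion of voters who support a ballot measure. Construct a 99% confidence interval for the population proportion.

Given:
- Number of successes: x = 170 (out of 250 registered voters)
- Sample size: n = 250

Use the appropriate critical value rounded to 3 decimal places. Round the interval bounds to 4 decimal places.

Sample proportion: p̂ = 170/250 = 0.680000

Check conditions for normal approximation:
  np̂ = 170 ≥ 10 ✓
  n(1-p̂) = 80 ≥ 10 ✓

The sample is large enough, so use a z-interval (normal approximation) for the proportion.

For 99% confidence, z* = 2.576 (from standard normal table)

Standard error: SE = √(p̂(1-p̂)/n) = √(0.680000×0.320000/250) = 0.02950254

Margin of error: E = z* × SE = 2.576 × 0.02950254 = 0.075999

Z-interval: p̂ ± E = 0.680000 ± 0.075999 = (0.604001, 0.755999)

Rounded to 4 decimal places:

(0.6040, 0.7560)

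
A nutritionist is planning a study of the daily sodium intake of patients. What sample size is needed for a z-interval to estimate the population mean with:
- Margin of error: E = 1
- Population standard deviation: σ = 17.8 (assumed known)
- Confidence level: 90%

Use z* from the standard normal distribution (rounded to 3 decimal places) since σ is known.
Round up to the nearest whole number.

Using z* since population σ is known (z-interval formula).

For 90% confidence, z* = 1.645 (from standard normal table)

Sample size formula for z-interval: n = (z*σ/E)²

n = (1.645 × 17.8 / 1)²
  = (29.281000)²
  = 857.3770

Round up to the nearest whole number: n = 858

858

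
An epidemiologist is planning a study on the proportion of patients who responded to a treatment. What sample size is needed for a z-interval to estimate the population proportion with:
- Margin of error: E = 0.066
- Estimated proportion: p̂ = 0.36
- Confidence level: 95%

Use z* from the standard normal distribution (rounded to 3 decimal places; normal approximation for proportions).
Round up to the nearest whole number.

Using z* for proportion z-interval (normal approximation).

For 95% confidence, z* = 1.96 (from standard normal table)

Sample size formula for proportion z-interval: n = z*²p̂(1-p̂)/E²

n = 1.96² × 0.36 × 0.64 / 0.066²
  = 3.8416 × 0.2304 / 0.004356
  = 203.1921

Round up to the nearest whole number: n = 204

204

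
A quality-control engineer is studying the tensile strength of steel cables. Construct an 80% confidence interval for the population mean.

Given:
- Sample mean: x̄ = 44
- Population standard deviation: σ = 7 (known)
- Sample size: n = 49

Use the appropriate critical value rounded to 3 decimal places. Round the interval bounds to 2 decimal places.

The population standard deviation σ is known, so use a z-interval (standard normal critical value).

For 80% confidence, z* = 1.282 (from standard normal table)

Standard error: SE = σ/√n = 7/√49 = 1.000000

Margin of error: E = z* × SE = 1.282 × 1.000000 = 1.2820

Z-interval: x̄ ± E = 44 ± 1.2820 = (42.7180, 45.2820)

Rounded to 2 decimal places:

(42.72, 45.28)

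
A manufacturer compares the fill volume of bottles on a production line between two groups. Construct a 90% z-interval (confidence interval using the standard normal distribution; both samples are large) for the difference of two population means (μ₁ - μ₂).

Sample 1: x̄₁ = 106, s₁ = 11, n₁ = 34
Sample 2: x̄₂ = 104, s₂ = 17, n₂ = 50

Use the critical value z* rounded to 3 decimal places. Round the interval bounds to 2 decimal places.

Both samples are large (n₁ = 34 ≥ 30, n₂ = 50 ≥ 30), so a z-interval for the difference of means applies.

Point estimate: x̄₁ - x̄₂ = 106 - 104 = 2

Standard error: SE = √(s₁²/n₁ + s₂²/n₂)
= √(11²/34 + 17²/50)
= √(3.558824 + 5.780000)
= 3.055949

For 90% confidence, z* = 1.645 (from standard normal table)
Margin of error: E = z* × SE = 1.645 × 3.055949 = 5.0270

Z-interval: (x̄₁ - x̄₂) ± E = 2 ± 5.0270 = (-3.0270, 7.0270)

Rounded to 2 decimal places:

(-3.03, 7.03)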